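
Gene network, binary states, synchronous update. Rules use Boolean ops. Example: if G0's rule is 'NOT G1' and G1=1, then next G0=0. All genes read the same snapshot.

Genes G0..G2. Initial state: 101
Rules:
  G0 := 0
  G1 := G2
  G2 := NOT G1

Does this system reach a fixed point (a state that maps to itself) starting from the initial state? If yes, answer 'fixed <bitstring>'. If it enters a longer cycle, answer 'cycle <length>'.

Answer: cycle 4

Derivation:
Step 0: 101
Step 1: G0=0(const) G1=G2=1 G2=NOT G1=NOT 0=1 -> 011
Step 2: G0=0(const) G1=G2=1 G2=NOT G1=NOT 1=0 -> 010
Step 3: G0=0(const) G1=G2=0 G2=NOT G1=NOT 1=0 -> 000
Step 4: G0=0(const) G1=G2=0 G2=NOT G1=NOT 0=1 -> 001
Step 5: G0=0(const) G1=G2=1 G2=NOT G1=NOT 0=1 -> 011
Cycle of length 4 starting at step 1 -> no fixed point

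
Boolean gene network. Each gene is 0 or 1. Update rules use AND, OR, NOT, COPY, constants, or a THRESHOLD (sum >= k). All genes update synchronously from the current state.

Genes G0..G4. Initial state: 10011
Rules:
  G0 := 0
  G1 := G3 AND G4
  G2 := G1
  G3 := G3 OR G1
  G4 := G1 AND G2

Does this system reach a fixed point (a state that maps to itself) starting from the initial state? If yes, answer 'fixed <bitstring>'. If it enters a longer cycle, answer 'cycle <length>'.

Answer: fixed 00010

Derivation:
Step 0: 10011
Step 1: G0=0(const) G1=G3&G4=1&1=1 G2=G1=0 G3=G3|G1=1|0=1 G4=G1&G2=0&0=0 -> 01010
Step 2: G0=0(const) G1=G3&G4=1&0=0 G2=G1=1 G3=G3|G1=1|1=1 G4=G1&G2=1&0=0 -> 00110
Step 3: G0=0(const) G1=G3&G4=1&0=0 G2=G1=0 G3=G3|G1=1|0=1 G4=G1&G2=0&1=0 -> 00010
Step 4: G0=0(const) G1=G3&G4=1&0=0 G2=G1=0 G3=G3|G1=1|0=1 G4=G1&G2=0&0=0 -> 00010
Fixed point reached at step 3: 00010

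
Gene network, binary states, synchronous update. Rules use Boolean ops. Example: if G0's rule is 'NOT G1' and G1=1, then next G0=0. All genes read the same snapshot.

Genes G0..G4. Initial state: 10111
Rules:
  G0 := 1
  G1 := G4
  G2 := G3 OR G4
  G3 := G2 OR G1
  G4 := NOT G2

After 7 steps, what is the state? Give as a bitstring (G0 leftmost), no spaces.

Step 1: G0=1(const) G1=G4=1 G2=G3|G4=1|1=1 G3=G2|G1=1|0=1 G4=NOT G2=NOT 1=0 -> 11110
Step 2: G0=1(const) G1=G4=0 G2=G3|G4=1|0=1 G3=G2|G1=1|1=1 G4=NOT G2=NOT 1=0 -> 10110
Step 3: G0=1(const) G1=G4=0 G2=G3|G4=1|0=1 G3=G2|G1=1|0=1 G4=NOT G2=NOT 1=0 -> 10110
Step 4: G0=1(const) G1=G4=0 G2=G3|G4=1|0=1 G3=G2|G1=1|0=1 G4=NOT G2=NOT 1=0 -> 10110
Step 5: G0=1(const) G1=G4=0 G2=G3|G4=1|0=1 G3=G2|G1=1|0=1 G4=NOT G2=NOT 1=0 -> 10110
Step 6: G0=1(const) G1=G4=0 G2=G3|G4=1|0=1 G3=G2|G1=1|0=1 G4=NOT G2=NOT 1=0 -> 10110
Step 7: G0=1(const) G1=G4=0 G2=G3|G4=1|0=1 G3=G2|G1=1|0=1 G4=NOT G2=NOT 1=0 -> 10110

10110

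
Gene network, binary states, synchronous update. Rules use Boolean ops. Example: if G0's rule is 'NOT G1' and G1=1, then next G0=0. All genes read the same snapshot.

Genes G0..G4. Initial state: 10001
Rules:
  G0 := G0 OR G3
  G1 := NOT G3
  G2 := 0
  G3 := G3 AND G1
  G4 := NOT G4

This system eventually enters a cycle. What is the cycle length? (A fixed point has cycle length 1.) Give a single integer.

Step 0: 10001
Step 1: G0=G0|G3=1|0=1 G1=NOT G3=NOT 0=1 G2=0(const) G3=G3&G1=0&0=0 G4=NOT G4=NOT 1=0 -> 11000
Step 2: G0=G0|G3=1|0=1 G1=NOT G3=NOT 0=1 G2=0(const) G3=G3&G1=0&1=0 G4=NOT G4=NOT 0=1 -> 11001
Step 3: G0=G0|G3=1|0=1 G1=NOT G3=NOT 0=1 G2=0(const) G3=G3&G1=0&1=0 G4=NOT G4=NOT 1=0 -> 11000
State from step 3 equals state from step 1 -> cycle length 2

Answer: 2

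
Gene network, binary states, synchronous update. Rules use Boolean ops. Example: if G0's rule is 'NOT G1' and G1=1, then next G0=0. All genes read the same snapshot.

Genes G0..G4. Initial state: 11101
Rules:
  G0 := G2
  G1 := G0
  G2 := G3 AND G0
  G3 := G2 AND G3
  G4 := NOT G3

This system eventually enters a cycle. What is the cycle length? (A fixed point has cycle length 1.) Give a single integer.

Step 0: 11101
Step 1: G0=G2=1 G1=G0=1 G2=G3&G0=0&1=0 G3=G2&G3=1&0=0 G4=NOT G3=NOT 0=1 -> 11001
Step 2: G0=G2=0 G1=G0=1 G2=G3&G0=0&1=0 G3=G2&G3=0&0=0 G4=NOT G3=NOT 0=1 -> 01001
Step 3: G0=G2=0 G1=G0=0 G2=G3&G0=0&0=0 G3=G2&G3=0&0=0 G4=NOT G3=NOT 0=1 -> 00001
Step 4: G0=G2=0 G1=G0=0 G2=G3&G0=0&0=0 G3=G2&G3=0&0=0 G4=NOT G3=NOT 0=1 -> 00001
State from step 4 equals state from step 3 -> cycle length 1

Answer: 1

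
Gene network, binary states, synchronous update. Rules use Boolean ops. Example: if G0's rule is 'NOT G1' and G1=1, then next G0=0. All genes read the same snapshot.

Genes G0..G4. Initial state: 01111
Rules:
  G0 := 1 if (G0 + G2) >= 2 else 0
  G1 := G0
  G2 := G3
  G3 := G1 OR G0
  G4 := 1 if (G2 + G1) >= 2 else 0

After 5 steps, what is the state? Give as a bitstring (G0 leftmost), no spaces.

Step 1: G0=(0+1>=2)=0 G1=G0=0 G2=G3=1 G3=G1|G0=1|0=1 G4=(1+1>=2)=1 -> 00111
Step 2: G0=(0+1>=2)=0 G1=G0=0 G2=G3=1 G3=G1|G0=0|0=0 G4=(1+0>=2)=0 -> 00100
Step 3: G0=(0+1>=2)=0 G1=G0=0 G2=G3=0 G3=G1|G0=0|0=0 G4=(1+0>=2)=0 -> 00000
Step 4: G0=(0+0>=2)=0 G1=G0=0 G2=G3=0 G3=G1|G0=0|0=0 G4=(0+0>=2)=0 -> 00000
Step 5: G0=(0+0>=2)=0 G1=G0=0 G2=G3=0 G3=G1|G0=0|0=0 G4=(0+0>=2)=0 -> 00000

00000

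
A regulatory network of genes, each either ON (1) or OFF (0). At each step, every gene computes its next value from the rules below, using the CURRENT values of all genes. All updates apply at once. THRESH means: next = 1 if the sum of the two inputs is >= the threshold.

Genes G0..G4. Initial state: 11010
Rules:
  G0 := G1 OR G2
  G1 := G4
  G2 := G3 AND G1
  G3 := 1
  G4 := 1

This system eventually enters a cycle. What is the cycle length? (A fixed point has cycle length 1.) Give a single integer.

Answer: 1

Derivation:
Step 0: 11010
Step 1: G0=G1|G2=1|0=1 G1=G4=0 G2=G3&G1=1&1=1 G3=1(const) G4=1(const) -> 10111
Step 2: G0=G1|G2=0|1=1 G1=G4=1 G2=G3&G1=1&0=0 G3=1(const) G4=1(const) -> 11011
Step 3: G0=G1|G2=1|0=1 G1=G4=1 G2=G3&G1=1&1=1 G3=1(const) G4=1(const) -> 11111
Step 4: G0=G1|G2=1|1=1 G1=G4=1 G2=G3&G1=1&1=1 G3=1(const) G4=1(const) -> 11111
State from step 4 equals state from step 3 -> cycle length 1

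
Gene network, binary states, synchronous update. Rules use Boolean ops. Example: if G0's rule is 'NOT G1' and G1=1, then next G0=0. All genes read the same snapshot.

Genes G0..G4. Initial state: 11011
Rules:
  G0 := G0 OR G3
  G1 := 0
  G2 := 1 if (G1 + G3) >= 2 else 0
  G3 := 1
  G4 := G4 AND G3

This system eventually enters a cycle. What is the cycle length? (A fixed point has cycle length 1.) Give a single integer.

Answer: 1

Derivation:
Step 0: 11011
Step 1: G0=G0|G3=1|1=1 G1=0(const) G2=(1+1>=2)=1 G3=1(const) G4=G4&G3=1&1=1 -> 10111
Step 2: G0=G0|G3=1|1=1 G1=0(const) G2=(0+1>=2)=0 G3=1(const) G4=G4&G3=1&1=1 -> 10011
Step 3: G0=G0|G3=1|1=1 G1=0(const) G2=(0+1>=2)=0 G3=1(const) G4=G4&G3=1&1=1 -> 10011
State from step 3 equals state from step 2 -> cycle length 1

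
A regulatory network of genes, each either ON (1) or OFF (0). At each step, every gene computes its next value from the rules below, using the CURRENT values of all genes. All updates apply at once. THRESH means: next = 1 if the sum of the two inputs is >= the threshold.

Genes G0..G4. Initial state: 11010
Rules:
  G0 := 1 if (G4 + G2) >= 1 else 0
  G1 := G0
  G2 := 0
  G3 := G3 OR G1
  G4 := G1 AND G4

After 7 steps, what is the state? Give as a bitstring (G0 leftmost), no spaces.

Step 1: G0=(0+0>=1)=0 G1=G0=1 G2=0(const) G3=G3|G1=1|1=1 G4=G1&G4=1&0=0 -> 01010
Step 2: G0=(0+0>=1)=0 G1=G0=0 G2=0(const) G3=G3|G1=1|1=1 G4=G1&G4=1&0=0 -> 00010
Step 3: G0=(0+0>=1)=0 G1=G0=0 G2=0(const) G3=G3|G1=1|0=1 G4=G1&G4=0&0=0 -> 00010
Step 4: G0=(0+0>=1)=0 G1=G0=0 G2=0(const) G3=G3|G1=1|0=1 G4=G1&G4=0&0=0 -> 00010
Step 5: G0=(0+0>=1)=0 G1=G0=0 G2=0(const) G3=G3|G1=1|0=1 G4=G1&G4=0&0=0 -> 00010
Step 6: G0=(0+0>=1)=0 G1=G0=0 G2=0(const) G3=G3|G1=1|0=1 G4=G1&G4=0&0=0 -> 00010
Step 7: G0=(0+0>=1)=0 G1=G0=0 G2=0(const) G3=G3|G1=1|0=1 G4=G1&G4=0&0=0 -> 00010

00010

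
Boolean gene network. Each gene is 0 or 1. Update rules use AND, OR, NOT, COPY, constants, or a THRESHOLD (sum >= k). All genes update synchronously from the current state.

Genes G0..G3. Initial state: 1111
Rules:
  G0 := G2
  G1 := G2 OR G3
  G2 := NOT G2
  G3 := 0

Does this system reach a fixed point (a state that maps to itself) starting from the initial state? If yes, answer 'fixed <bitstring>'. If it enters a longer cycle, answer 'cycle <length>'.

Answer: cycle 2

Derivation:
Step 0: 1111
Step 1: G0=G2=1 G1=G2|G3=1|1=1 G2=NOT G2=NOT 1=0 G3=0(const) -> 1100
Step 2: G0=G2=0 G1=G2|G3=0|0=0 G2=NOT G2=NOT 0=1 G3=0(const) -> 0010
Step 3: G0=G2=1 G1=G2|G3=1|0=1 G2=NOT G2=NOT 1=0 G3=0(const) -> 1100
Cycle of length 2 starting at step 1 -> no fixed point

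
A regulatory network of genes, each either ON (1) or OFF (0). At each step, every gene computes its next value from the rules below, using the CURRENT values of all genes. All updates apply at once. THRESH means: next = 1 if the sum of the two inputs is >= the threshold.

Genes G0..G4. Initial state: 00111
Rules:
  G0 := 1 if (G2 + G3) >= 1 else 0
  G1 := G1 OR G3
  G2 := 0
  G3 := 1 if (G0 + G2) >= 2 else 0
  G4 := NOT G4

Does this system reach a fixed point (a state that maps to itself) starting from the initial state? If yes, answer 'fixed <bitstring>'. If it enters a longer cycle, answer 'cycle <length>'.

Answer: cycle 2

Derivation:
Step 0: 00111
Step 1: G0=(1+1>=1)=1 G1=G1|G3=0|1=1 G2=0(const) G3=(0+1>=2)=0 G4=NOT G4=NOT 1=0 -> 11000
Step 2: G0=(0+0>=1)=0 G1=G1|G3=1|0=1 G2=0(const) G3=(1+0>=2)=0 G4=NOT G4=NOT 0=1 -> 01001
Step 3: G0=(0+0>=1)=0 G1=G1|G3=1|0=1 G2=0(const) G3=(0+0>=2)=0 G4=NOT G4=NOT 1=0 -> 01000
Step 4: G0=(0+0>=1)=0 G1=G1|G3=1|0=1 G2=0(const) G3=(0+0>=2)=0 G4=NOT G4=NOT 0=1 -> 01001
Cycle of length 2 starting at step 2 -> no fixed point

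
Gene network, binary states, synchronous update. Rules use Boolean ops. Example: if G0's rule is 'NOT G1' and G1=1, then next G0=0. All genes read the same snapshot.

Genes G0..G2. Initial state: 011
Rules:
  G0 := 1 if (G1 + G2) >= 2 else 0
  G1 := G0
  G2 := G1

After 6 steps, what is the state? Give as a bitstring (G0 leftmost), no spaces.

Step 1: G0=(1+1>=2)=1 G1=G0=0 G2=G1=1 -> 101
Step 2: G0=(0+1>=2)=0 G1=G0=1 G2=G1=0 -> 010
Step 3: G0=(1+0>=2)=0 G1=G0=0 G2=G1=1 -> 001
Step 4: G0=(0+1>=2)=0 G1=G0=0 G2=G1=0 -> 000
Step 5: G0=(0+0>=2)=0 G1=G0=0 G2=G1=0 -> 000
Step 6: G0=(0+0>=2)=0 G1=G0=0 G2=G1=0 -> 000

000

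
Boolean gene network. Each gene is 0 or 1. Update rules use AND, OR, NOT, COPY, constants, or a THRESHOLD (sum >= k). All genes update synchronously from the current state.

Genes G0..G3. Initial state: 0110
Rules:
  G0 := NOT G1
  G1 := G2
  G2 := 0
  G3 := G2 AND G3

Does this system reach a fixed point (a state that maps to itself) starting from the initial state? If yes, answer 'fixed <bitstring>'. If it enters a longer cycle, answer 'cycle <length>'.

Step 0: 0110
Step 1: G0=NOT G1=NOT 1=0 G1=G2=1 G2=0(const) G3=G2&G3=1&0=0 -> 0100
Step 2: G0=NOT G1=NOT 1=0 G1=G2=0 G2=0(const) G3=G2&G3=0&0=0 -> 0000
Step 3: G0=NOT G1=NOT 0=1 G1=G2=0 G2=0(const) G3=G2&G3=0&0=0 -> 1000
Step 4: G0=NOT G1=NOT 0=1 G1=G2=0 G2=0(const) G3=G2&G3=0&0=0 -> 1000
Fixed point reached at step 3: 1000

Answer: fixed 1000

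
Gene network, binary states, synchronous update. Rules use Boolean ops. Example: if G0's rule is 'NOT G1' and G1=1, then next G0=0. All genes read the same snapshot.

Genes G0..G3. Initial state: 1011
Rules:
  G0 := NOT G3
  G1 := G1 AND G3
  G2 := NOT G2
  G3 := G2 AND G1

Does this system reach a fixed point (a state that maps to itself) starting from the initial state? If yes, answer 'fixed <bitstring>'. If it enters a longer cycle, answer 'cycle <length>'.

Step 0: 1011
Step 1: G0=NOT G3=NOT 1=0 G1=G1&G3=0&1=0 G2=NOT G2=NOT 1=0 G3=G2&G1=1&0=0 -> 0000
Step 2: G0=NOT G3=NOT 0=1 G1=G1&G3=0&0=0 G2=NOT G2=NOT 0=1 G3=G2&G1=0&0=0 -> 1010
Step 3: G0=NOT G3=NOT 0=1 G1=G1&G3=0&0=0 G2=NOT G2=NOT 1=0 G3=G2&G1=1&0=0 -> 1000
Step 4: G0=NOT G3=NOT 0=1 G1=G1&G3=0&0=0 G2=NOT G2=NOT 0=1 G3=G2&G1=0&0=0 -> 1010
Cycle of length 2 starting at step 2 -> no fixed point

Answer: cycle 2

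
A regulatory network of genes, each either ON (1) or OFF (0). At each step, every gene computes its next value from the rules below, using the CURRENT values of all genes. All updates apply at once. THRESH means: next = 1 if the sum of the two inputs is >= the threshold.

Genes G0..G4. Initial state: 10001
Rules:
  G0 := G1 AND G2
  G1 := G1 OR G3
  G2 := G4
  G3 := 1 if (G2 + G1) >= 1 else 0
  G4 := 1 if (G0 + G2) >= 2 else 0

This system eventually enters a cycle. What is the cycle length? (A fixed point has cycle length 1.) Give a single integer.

Step 0: 10001
Step 1: G0=G1&G2=0&0=0 G1=G1|G3=0|0=0 G2=G4=1 G3=(0+0>=1)=0 G4=(1+0>=2)=0 -> 00100
Step 2: G0=G1&G2=0&1=0 G1=G1|G3=0|0=0 G2=G4=0 G3=(1+0>=1)=1 G4=(0+1>=2)=0 -> 00010
Step 3: G0=G1&G2=0&0=0 G1=G1|G3=0|1=1 G2=G4=0 G3=(0+0>=1)=0 G4=(0+0>=2)=0 -> 01000
Step 4: G0=G1&G2=1&0=0 G1=G1|G3=1|0=1 G2=G4=0 G3=(0+1>=1)=1 G4=(0+0>=2)=0 -> 01010
Step 5: G0=G1&G2=1&0=0 G1=G1|G3=1|1=1 G2=G4=0 G3=(0+1>=1)=1 G4=(0+0>=2)=0 -> 01010
State from step 5 equals state from step 4 -> cycle length 1

Answer: 1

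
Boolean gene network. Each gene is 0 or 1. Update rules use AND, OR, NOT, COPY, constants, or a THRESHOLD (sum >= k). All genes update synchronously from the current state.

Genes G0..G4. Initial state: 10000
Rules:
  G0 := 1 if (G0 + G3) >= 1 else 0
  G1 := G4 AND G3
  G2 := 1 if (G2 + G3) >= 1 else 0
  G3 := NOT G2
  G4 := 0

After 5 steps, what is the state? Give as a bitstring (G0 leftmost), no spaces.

Step 1: G0=(1+0>=1)=1 G1=G4&G3=0&0=0 G2=(0+0>=1)=0 G3=NOT G2=NOT 0=1 G4=0(const) -> 10010
Step 2: G0=(1+1>=1)=1 G1=G4&G3=0&1=0 G2=(0+1>=1)=1 G3=NOT G2=NOT 0=1 G4=0(const) -> 10110
Step 3: G0=(1+1>=1)=1 G1=G4&G3=0&1=0 G2=(1+1>=1)=1 G3=NOT G2=NOT 1=0 G4=0(const) -> 10100
Step 4: G0=(1+0>=1)=1 G1=G4&G3=0&0=0 G2=(1+0>=1)=1 G3=NOT G2=NOT 1=0 G4=0(const) -> 10100
Step 5: G0=(1+0>=1)=1 G1=G4&G3=0&0=0 G2=(1+0>=1)=1 G3=NOT G2=NOT 1=0 G4=0(const) -> 10100

10100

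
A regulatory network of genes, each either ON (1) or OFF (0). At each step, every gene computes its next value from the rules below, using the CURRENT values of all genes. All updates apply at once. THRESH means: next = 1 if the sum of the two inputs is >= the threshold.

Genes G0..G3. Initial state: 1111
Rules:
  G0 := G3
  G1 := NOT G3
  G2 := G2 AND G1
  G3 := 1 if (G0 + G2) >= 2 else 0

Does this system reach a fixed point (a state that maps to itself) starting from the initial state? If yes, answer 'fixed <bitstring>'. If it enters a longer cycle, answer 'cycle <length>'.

Answer: fixed 0100

Derivation:
Step 0: 1111
Step 1: G0=G3=1 G1=NOT G3=NOT 1=0 G2=G2&G1=1&1=1 G3=(1+1>=2)=1 -> 1011
Step 2: G0=G3=1 G1=NOT G3=NOT 1=0 G2=G2&G1=1&0=0 G3=(1+1>=2)=1 -> 1001
Step 3: G0=G3=1 G1=NOT G3=NOT 1=0 G2=G2&G1=0&0=0 G3=(1+0>=2)=0 -> 1000
Step 4: G0=G3=0 G1=NOT G3=NOT 0=1 G2=G2&G1=0&0=0 G3=(1+0>=2)=0 -> 0100
Step 5: G0=G3=0 G1=NOT G3=NOT 0=1 G2=G2&G1=0&1=0 G3=(0+0>=2)=0 -> 0100
Fixed point reached at step 4: 0100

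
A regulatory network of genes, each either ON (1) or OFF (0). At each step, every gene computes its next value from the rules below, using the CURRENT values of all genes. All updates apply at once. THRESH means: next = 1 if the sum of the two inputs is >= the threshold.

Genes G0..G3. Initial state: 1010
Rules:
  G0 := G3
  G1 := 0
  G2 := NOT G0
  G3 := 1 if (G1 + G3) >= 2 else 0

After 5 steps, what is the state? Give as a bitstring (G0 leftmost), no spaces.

Step 1: G0=G3=0 G1=0(const) G2=NOT G0=NOT 1=0 G3=(0+0>=2)=0 -> 0000
Step 2: G0=G3=0 G1=0(const) G2=NOT G0=NOT 0=1 G3=(0+0>=2)=0 -> 0010
Step 3: G0=G3=0 G1=0(const) G2=NOT G0=NOT 0=1 G3=(0+0>=2)=0 -> 0010
Step 4: G0=G3=0 G1=0(const) G2=NOT G0=NOT 0=1 G3=(0+0>=2)=0 -> 0010
Step 5: G0=G3=0 G1=0(const) G2=NOT G0=NOT 0=1 G3=(0+0>=2)=0 -> 0010

0010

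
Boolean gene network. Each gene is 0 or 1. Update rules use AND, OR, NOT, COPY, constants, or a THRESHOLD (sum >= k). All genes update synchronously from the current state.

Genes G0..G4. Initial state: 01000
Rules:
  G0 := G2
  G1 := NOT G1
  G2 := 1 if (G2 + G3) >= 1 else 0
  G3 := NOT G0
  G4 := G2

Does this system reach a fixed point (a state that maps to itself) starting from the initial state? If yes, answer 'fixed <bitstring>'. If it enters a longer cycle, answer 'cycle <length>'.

Step 0: 01000
Step 1: G0=G2=0 G1=NOT G1=NOT 1=0 G2=(0+0>=1)=0 G3=NOT G0=NOT 0=1 G4=G2=0 -> 00010
Step 2: G0=G2=0 G1=NOT G1=NOT 0=1 G2=(0+1>=1)=1 G3=NOT G0=NOT 0=1 G4=G2=0 -> 01110
Step 3: G0=G2=1 G1=NOT G1=NOT 1=0 G2=(1+1>=1)=1 G3=NOT G0=NOT 0=1 G4=G2=1 -> 10111
Step 4: G0=G2=1 G1=NOT G1=NOT 0=1 G2=(1+1>=1)=1 G3=NOT G0=NOT 1=0 G4=G2=1 -> 11101
Step 5: G0=G2=1 G1=NOT G1=NOT 1=0 G2=(1+0>=1)=1 G3=NOT G0=NOT 1=0 G4=G2=1 -> 10101
Step 6: G0=G2=1 G1=NOT G1=NOT 0=1 G2=(1+0>=1)=1 G3=NOT G0=NOT 1=0 G4=G2=1 -> 11101
Cycle of length 2 starting at step 4 -> no fixed point

Answer: cycle 2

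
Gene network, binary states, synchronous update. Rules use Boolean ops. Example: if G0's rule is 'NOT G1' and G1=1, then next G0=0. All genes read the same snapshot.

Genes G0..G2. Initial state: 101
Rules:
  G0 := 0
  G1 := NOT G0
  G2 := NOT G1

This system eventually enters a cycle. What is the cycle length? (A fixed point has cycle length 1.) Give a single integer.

Answer: 1

Derivation:
Step 0: 101
Step 1: G0=0(const) G1=NOT G0=NOT 1=0 G2=NOT G1=NOT 0=1 -> 001
Step 2: G0=0(const) G1=NOT G0=NOT 0=1 G2=NOT G1=NOT 0=1 -> 011
Step 3: G0=0(const) G1=NOT G0=NOT 0=1 G2=NOT G1=NOT 1=0 -> 010
Step 4: G0=0(const) G1=NOT G0=NOT 0=1 G2=NOT G1=NOT 1=0 -> 010
State from step 4 equals state from step 3 -> cycle length 1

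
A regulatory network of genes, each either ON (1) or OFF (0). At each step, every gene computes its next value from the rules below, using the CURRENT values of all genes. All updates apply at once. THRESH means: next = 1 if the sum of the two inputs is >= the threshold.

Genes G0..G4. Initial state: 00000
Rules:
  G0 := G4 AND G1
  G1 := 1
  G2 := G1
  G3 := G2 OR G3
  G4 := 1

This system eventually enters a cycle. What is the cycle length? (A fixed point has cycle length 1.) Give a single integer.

Answer: 1

Derivation:
Step 0: 00000
Step 1: G0=G4&G1=0&0=0 G1=1(const) G2=G1=0 G3=G2|G3=0|0=0 G4=1(const) -> 01001
Step 2: G0=G4&G1=1&1=1 G1=1(const) G2=G1=1 G3=G2|G3=0|0=0 G4=1(const) -> 11101
Step 3: G0=G4&G1=1&1=1 G1=1(const) G2=G1=1 G3=G2|G3=1|0=1 G4=1(const) -> 11111
Step 4: G0=G4&G1=1&1=1 G1=1(const) G2=G1=1 G3=G2|G3=1|1=1 G4=1(const) -> 11111
State from step 4 equals state from step 3 -> cycle length 1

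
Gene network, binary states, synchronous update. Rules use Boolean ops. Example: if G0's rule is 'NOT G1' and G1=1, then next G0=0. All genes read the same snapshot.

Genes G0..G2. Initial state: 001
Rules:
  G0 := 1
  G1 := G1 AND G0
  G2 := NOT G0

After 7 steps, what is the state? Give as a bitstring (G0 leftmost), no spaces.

Step 1: G0=1(const) G1=G1&G0=0&0=0 G2=NOT G0=NOT 0=1 -> 101
Step 2: G0=1(const) G1=G1&G0=0&1=0 G2=NOT G0=NOT 1=0 -> 100
Step 3: G0=1(const) G1=G1&G0=0&1=0 G2=NOT G0=NOT 1=0 -> 100
Step 4: G0=1(const) G1=G1&G0=0&1=0 G2=NOT G0=NOT 1=0 -> 100
Step 5: G0=1(const) G1=G1&G0=0&1=0 G2=NOT G0=NOT 1=0 -> 100
Step 6: G0=1(const) G1=G1&G0=0&1=0 G2=NOT G0=NOT 1=0 -> 100
Step 7: G0=1(const) G1=G1&G0=0&1=0 G2=NOT G0=NOT 1=0 -> 100

100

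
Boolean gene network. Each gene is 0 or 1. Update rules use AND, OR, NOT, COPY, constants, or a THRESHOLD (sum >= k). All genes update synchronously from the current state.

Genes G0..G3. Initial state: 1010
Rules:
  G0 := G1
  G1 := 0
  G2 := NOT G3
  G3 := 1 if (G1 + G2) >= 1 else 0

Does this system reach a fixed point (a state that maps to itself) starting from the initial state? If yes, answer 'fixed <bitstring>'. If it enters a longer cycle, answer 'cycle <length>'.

Step 0: 1010
Step 1: G0=G1=0 G1=0(const) G2=NOT G3=NOT 0=1 G3=(0+1>=1)=1 -> 0011
Step 2: G0=G1=0 G1=0(const) G2=NOT G3=NOT 1=0 G3=(0+1>=1)=1 -> 0001
Step 3: G0=G1=0 G1=0(const) G2=NOT G3=NOT 1=0 G3=(0+0>=1)=0 -> 0000
Step 4: G0=G1=0 G1=0(const) G2=NOT G3=NOT 0=1 G3=(0+0>=1)=0 -> 0010
Step 5: G0=G1=0 G1=0(const) G2=NOT G3=NOT 0=1 G3=(0+1>=1)=1 -> 0011
Cycle of length 4 starting at step 1 -> no fixed point

Answer: cycle 4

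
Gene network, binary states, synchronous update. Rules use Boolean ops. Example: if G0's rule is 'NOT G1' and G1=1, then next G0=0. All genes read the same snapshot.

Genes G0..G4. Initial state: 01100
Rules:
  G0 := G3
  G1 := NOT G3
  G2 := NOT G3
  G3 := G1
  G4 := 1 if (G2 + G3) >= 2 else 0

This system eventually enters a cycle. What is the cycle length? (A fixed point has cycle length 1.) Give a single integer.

Answer: 4

Derivation:
Step 0: 01100
Step 1: G0=G3=0 G1=NOT G3=NOT 0=1 G2=NOT G3=NOT 0=1 G3=G1=1 G4=(1+0>=2)=0 -> 01110
Step 2: G0=G3=1 G1=NOT G3=NOT 1=0 G2=NOT G3=NOT 1=0 G3=G1=1 G4=(1+1>=2)=1 -> 10011
Step 3: G0=G3=1 G1=NOT G3=NOT 1=0 G2=NOT G3=NOT 1=0 G3=G1=0 G4=(0+1>=2)=0 -> 10000
Step 4: G0=G3=0 G1=NOT G3=NOT 0=1 G2=NOT G3=NOT 0=1 G3=G1=0 G4=(0+0>=2)=0 -> 01100
State from step 4 equals state from step 0 -> cycle length 4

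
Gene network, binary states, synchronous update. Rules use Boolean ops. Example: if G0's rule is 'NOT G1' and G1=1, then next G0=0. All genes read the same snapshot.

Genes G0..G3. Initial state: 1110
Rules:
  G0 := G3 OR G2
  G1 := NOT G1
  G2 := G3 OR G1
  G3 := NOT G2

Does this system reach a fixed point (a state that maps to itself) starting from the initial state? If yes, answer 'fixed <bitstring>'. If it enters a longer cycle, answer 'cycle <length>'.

Answer: cycle 4

Derivation:
Step 0: 1110
Step 1: G0=G3|G2=0|1=1 G1=NOT G1=NOT 1=0 G2=G3|G1=0|1=1 G3=NOT G2=NOT 1=0 -> 1010
Step 2: G0=G3|G2=0|1=1 G1=NOT G1=NOT 0=1 G2=G3|G1=0|0=0 G3=NOT G2=NOT 1=0 -> 1100
Step 3: G0=G3|G2=0|0=0 G1=NOT G1=NOT 1=0 G2=G3|G1=0|1=1 G3=NOT G2=NOT 0=1 -> 0011
Step 4: G0=G3|G2=1|1=1 G1=NOT G1=NOT 0=1 G2=G3|G1=1|0=1 G3=NOT G2=NOT 1=0 -> 1110
Cycle of length 4 starting at step 0 -> no fixed point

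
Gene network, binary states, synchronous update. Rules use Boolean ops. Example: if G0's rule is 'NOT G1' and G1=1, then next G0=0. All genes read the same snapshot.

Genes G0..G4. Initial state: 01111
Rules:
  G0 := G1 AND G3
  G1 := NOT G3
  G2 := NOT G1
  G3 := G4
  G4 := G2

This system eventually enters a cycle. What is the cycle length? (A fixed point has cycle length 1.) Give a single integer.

Answer: 4

Derivation:
Step 0: 01111
Step 1: G0=G1&G3=1&1=1 G1=NOT G3=NOT 1=0 G2=NOT G1=NOT 1=0 G3=G4=1 G4=G2=1 -> 10011
Step 2: G0=G1&G3=0&1=0 G1=NOT G3=NOT 1=0 G2=NOT G1=NOT 0=1 G3=G4=1 G4=G2=0 -> 00110
Step 3: G0=G1&G3=0&1=0 G1=NOT G3=NOT 1=0 G2=NOT G1=NOT 0=1 G3=G4=0 G4=G2=1 -> 00101
Step 4: G0=G1&G3=0&0=0 G1=NOT G3=NOT 0=1 G2=NOT G1=NOT 0=1 G3=G4=1 G4=G2=1 -> 01111
State from step 4 equals state from step 0 -> cycle length 4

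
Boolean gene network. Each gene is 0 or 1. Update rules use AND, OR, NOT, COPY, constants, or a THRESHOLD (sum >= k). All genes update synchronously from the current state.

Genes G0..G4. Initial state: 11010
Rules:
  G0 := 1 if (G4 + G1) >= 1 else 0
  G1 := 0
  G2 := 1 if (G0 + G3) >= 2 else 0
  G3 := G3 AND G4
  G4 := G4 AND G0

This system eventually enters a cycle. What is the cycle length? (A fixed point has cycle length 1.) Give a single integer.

Step 0: 11010
Step 1: G0=(0+1>=1)=1 G1=0(const) G2=(1+1>=2)=1 G3=G3&G4=1&0=0 G4=G4&G0=0&1=0 -> 10100
Step 2: G0=(0+0>=1)=0 G1=0(const) G2=(1+0>=2)=0 G3=G3&G4=0&0=0 G4=G4&G0=0&1=0 -> 00000
Step 3: G0=(0+0>=1)=0 G1=0(const) G2=(0+0>=2)=0 G3=G3&G4=0&0=0 G4=G4&G0=0&0=0 -> 00000
State from step 3 equals state from step 2 -> cycle length 1

Answer: 1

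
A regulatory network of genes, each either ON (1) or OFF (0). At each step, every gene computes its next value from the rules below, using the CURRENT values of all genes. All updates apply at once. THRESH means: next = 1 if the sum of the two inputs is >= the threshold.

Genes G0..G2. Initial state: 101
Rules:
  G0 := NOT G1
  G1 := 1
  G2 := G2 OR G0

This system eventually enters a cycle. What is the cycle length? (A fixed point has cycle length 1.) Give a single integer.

Step 0: 101
Step 1: G0=NOT G1=NOT 0=1 G1=1(const) G2=G2|G0=1|1=1 -> 111
Step 2: G0=NOT G1=NOT 1=0 G1=1(const) G2=G2|G0=1|1=1 -> 011
Step 3: G0=NOT G1=NOT 1=0 G1=1(const) G2=G2|G0=1|0=1 -> 011
State from step 3 equals state from step 2 -> cycle length 1

Answer: 1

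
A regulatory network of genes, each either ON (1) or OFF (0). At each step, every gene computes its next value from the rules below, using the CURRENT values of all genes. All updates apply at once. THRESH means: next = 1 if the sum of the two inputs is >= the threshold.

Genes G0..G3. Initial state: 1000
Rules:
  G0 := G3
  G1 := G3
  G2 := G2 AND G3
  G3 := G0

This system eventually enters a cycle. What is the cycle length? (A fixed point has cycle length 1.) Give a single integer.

Answer: 2

Derivation:
Step 0: 1000
Step 1: G0=G3=0 G1=G3=0 G2=G2&G3=0&0=0 G3=G0=1 -> 0001
Step 2: G0=G3=1 G1=G3=1 G2=G2&G3=0&1=0 G3=G0=0 -> 1100
Step 3: G0=G3=0 G1=G3=0 G2=G2&G3=0&0=0 G3=G0=1 -> 0001
State from step 3 equals state from step 1 -> cycle length 2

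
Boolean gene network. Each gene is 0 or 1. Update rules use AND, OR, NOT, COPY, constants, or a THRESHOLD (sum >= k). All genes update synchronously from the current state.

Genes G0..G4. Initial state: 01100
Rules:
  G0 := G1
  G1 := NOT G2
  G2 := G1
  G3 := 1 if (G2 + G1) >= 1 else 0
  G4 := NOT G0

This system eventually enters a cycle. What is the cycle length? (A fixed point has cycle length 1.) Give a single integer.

Answer: 4

Derivation:
Step 0: 01100
Step 1: G0=G1=1 G1=NOT G2=NOT 1=0 G2=G1=1 G3=(1+1>=1)=1 G4=NOT G0=NOT 0=1 -> 10111
Step 2: G0=G1=0 G1=NOT G2=NOT 1=0 G2=G1=0 G3=(1+0>=1)=1 G4=NOT G0=NOT 1=0 -> 00010
Step 3: G0=G1=0 G1=NOT G2=NOT 0=1 G2=G1=0 G3=(0+0>=1)=0 G4=NOT G0=NOT 0=1 -> 01001
Step 4: G0=G1=1 G1=NOT G2=NOT 0=1 G2=G1=1 G3=(0+1>=1)=1 G4=NOT G0=NOT 0=1 -> 11111
Step 5: G0=G1=1 G1=NOT G2=NOT 1=0 G2=G1=1 G3=(1+1>=1)=1 G4=NOT G0=NOT 1=0 -> 10110
Step 6: G0=G1=0 G1=NOT G2=NOT 1=0 G2=G1=0 G3=(1+0>=1)=1 G4=NOT G0=NOT 1=0 -> 00010
State from step 6 equals state from step 2 -> cycle length 4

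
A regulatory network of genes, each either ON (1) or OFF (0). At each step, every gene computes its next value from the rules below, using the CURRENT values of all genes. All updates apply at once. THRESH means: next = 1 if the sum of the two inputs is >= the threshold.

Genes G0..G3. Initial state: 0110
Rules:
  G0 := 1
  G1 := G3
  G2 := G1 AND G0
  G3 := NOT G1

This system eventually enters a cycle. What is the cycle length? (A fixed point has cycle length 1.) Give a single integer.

Step 0: 0110
Step 1: G0=1(const) G1=G3=0 G2=G1&G0=1&0=0 G3=NOT G1=NOT 1=0 -> 1000
Step 2: G0=1(const) G1=G3=0 G2=G1&G0=0&1=0 G3=NOT G1=NOT 0=1 -> 1001
Step 3: G0=1(const) G1=G3=1 G2=G1&G0=0&1=0 G3=NOT G1=NOT 0=1 -> 1101
Step 4: G0=1(const) G1=G3=1 G2=G1&G0=1&1=1 G3=NOT G1=NOT 1=0 -> 1110
Step 5: G0=1(const) G1=G3=0 G2=G1&G0=1&1=1 G3=NOT G1=NOT 1=0 -> 1010
Step 6: G0=1(const) G1=G3=0 G2=G1&G0=0&1=0 G3=NOT G1=NOT 0=1 -> 1001
State from step 6 equals state from step 2 -> cycle length 4

Answer: 4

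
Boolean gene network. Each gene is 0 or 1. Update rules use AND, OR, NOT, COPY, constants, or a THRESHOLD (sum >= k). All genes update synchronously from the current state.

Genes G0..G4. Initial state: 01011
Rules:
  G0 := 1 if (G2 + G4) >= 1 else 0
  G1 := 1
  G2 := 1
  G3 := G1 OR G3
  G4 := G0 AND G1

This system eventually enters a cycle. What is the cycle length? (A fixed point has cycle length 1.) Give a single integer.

Step 0: 01011
Step 1: G0=(0+1>=1)=1 G1=1(const) G2=1(const) G3=G1|G3=1|1=1 G4=G0&G1=0&1=0 -> 11110
Step 2: G0=(1+0>=1)=1 G1=1(const) G2=1(const) G3=G1|G3=1|1=1 G4=G0&G1=1&1=1 -> 11111
Step 3: G0=(1+1>=1)=1 G1=1(const) G2=1(const) G3=G1|G3=1|1=1 G4=G0&G1=1&1=1 -> 11111
State from step 3 equals state from step 2 -> cycle length 1

Answer: 1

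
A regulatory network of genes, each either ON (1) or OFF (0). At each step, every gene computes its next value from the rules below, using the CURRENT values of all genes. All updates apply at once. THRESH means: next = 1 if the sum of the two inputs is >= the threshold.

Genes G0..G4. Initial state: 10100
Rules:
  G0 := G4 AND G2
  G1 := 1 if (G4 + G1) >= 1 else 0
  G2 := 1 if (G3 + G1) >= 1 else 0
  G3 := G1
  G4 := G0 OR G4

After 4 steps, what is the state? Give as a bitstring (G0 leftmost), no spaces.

Step 1: G0=G4&G2=0&1=0 G1=(0+0>=1)=0 G2=(0+0>=1)=0 G3=G1=0 G4=G0|G4=1|0=1 -> 00001
Step 2: G0=G4&G2=1&0=0 G1=(1+0>=1)=1 G2=(0+0>=1)=0 G3=G1=0 G4=G0|G4=0|1=1 -> 01001
Step 3: G0=G4&G2=1&0=0 G1=(1+1>=1)=1 G2=(0+1>=1)=1 G3=G1=1 G4=G0|G4=0|1=1 -> 01111
Step 4: G0=G4&G2=1&1=1 G1=(1+1>=1)=1 G2=(1+1>=1)=1 G3=G1=1 G4=G0|G4=0|1=1 -> 11111

11111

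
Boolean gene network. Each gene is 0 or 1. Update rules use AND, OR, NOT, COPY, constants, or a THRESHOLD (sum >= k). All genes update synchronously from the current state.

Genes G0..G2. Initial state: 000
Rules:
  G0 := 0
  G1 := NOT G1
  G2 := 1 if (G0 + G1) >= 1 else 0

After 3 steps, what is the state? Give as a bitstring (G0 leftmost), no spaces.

Step 1: G0=0(const) G1=NOT G1=NOT 0=1 G2=(0+0>=1)=0 -> 010
Step 2: G0=0(const) G1=NOT G1=NOT 1=0 G2=(0+1>=1)=1 -> 001
Step 3: G0=0(const) G1=NOT G1=NOT 0=1 G2=(0+0>=1)=0 -> 010

010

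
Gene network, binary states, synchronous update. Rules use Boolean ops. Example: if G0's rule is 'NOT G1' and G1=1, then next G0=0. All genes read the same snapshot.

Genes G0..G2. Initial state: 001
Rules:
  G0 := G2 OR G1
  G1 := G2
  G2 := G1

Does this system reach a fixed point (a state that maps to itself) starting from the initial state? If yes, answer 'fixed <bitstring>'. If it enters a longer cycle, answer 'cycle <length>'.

Answer: cycle 2

Derivation:
Step 0: 001
Step 1: G0=G2|G1=1|0=1 G1=G2=1 G2=G1=0 -> 110
Step 2: G0=G2|G1=0|1=1 G1=G2=0 G2=G1=1 -> 101
Step 3: G0=G2|G1=1|0=1 G1=G2=1 G2=G1=0 -> 110
Cycle of length 2 starting at step 1 -> no fixed point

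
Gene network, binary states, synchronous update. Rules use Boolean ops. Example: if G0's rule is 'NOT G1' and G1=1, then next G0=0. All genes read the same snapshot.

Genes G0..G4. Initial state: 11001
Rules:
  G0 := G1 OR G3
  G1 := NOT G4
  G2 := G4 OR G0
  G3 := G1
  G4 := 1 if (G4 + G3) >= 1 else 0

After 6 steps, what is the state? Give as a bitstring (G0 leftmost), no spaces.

Step 1: G0=G1|G3=1|0=1 G1=NOT G4=NOT 1=0 G2=G4|G0=1|1=1 G3=G1=1 G4=(1+0>=1)=1 -> 10111
Step 2: G0=G1|G3=0|1=1 G1=NOT G4=NOT 1=0 G2=G4|G0=1|1=1 G3=G1=0 G4=(1+1>=1)=1 -> 10101
Step 3: G0=G1|G3=0|0=0 G1=NOT G4=NOT 1=0 G2=G4|G0=1|1=1 G3=G1=0 G4=(1+0>=1)=1 -> 00101
Step 4: G0=G1|G3=0|0=0 G1=NOT G4=NOT 1=0 G2=G4|G0=1|0=1 G3=G1=0 G4=(1+0>=1)=1 -> 00101
Step 5: G0=G1|G3=0|0=0 G1=NOT G4=NOT 1=0 G2=G4|G0=1|0=1 G3=G1=0 G4=(1+0>=1)=1 -> 00101
Step 6: G0=G1|G3=0|0=0 G1=NOT G4=NOT 1=0 G2=G4|G0=1|0=1 G3=G1=0 G4=(1+0>=1)=1 -> 00101

00101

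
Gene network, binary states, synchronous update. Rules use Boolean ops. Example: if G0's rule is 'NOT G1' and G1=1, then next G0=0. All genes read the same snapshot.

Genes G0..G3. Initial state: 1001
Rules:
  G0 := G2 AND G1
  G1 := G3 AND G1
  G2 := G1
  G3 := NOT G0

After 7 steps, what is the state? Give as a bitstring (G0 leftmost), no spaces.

Step 1: G0=G2&G1=0&0=0 G1=G3&G1=1&0=0 G2=G1=0 G3=NOT G0=NOT 1=0 -> 0000
Step 2: G0=G2&G1=0&0=0 G1=G3&G1=0&0=0 G2=G1=0 G3=NOT G0=NOT 0=1 -> 0001
Step 3: G0=G2&G1=0&0=0 G1=G3&G1=1&0=0 G2=G1=0 G3=NOT G0=NOT 0=1 -> 0001
Step 4: G0=G2&G1=0&0=0 G1=G3&G1=1&0=0 G2=G1=0 G3=NOT G0=NOT 0=1 -> 0001
Step 5: G0=G2&G1=0&0=0 G1=G3&G1=1&0=0 G2=G1=0 G3=NOT G0=NOT 0=1 -> 0001
Step 6: G0=G2&G1=0&0=0 G1=G3&G1=1&0=0 G2=G1=0 G3=NOT G0=NOT 0=1 -> 0001
Step 7: G0=G2&G1=0&0=0 G1=G3&G1=1&0=0 G2=G1=0 G3=NOT G0=NOT 0=1 -> 0001

0001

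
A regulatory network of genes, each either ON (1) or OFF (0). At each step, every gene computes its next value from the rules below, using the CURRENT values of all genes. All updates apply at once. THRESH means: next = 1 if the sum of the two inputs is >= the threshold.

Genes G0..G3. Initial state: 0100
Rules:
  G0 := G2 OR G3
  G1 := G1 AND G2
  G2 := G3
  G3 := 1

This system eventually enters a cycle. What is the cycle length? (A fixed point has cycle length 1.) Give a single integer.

Answer: 1

Derivation:
Step 0: 0100
Step 1: G0=G2|G3=0|0=0 G1=G1&G2=1&0=0 G2=G3=0 G3=1(const) -> 0001
Step 2: G0=G2|G3=0|1=1 G1=G1&G2=0&0=0 G2=G3=1 G3=1(const) -> 1011
Step 3: G0=G2|G3=1|1=1 G1=G1&G2=0&1=0 G2=G3=1 G3=1(const) -> 1011
State from step 3 equals state from step 2 -> cycle length 1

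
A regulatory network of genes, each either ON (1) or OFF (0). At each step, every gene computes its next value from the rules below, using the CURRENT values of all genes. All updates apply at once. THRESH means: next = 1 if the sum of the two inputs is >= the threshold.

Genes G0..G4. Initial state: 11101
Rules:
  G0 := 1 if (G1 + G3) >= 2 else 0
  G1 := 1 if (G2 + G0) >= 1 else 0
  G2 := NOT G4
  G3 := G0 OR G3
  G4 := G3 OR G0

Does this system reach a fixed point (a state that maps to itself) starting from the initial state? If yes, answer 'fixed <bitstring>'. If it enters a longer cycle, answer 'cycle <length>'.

Step 0: 11101
Step 1: G0=(1+0>=2)=0 G1=(1+1>=1)=1 G2=NOT G4=NOT 1=0 G3=G0|G3=1|0=1 G4=G3|G0=0|1=1 -> 01011
Step 2: G0=(1+1>=2)=1 G1=(0+0>=1)=0 G2=NOT G4=NOT 1=0 G3=G0|G3=0|1=1 G4=G3|G0=1|0=1 -> 10011
Step 3: G0=(0+1>=2)=0 G1=(0+1>=1)=1 G2=NOT G4=NOT 1=0 G3=G0|G3=1|1=1 G4=G3|G0=1|1=1 -> 01011
Cycle of length 2 starting at step 1 -> no fixed point

Answer: cycle 2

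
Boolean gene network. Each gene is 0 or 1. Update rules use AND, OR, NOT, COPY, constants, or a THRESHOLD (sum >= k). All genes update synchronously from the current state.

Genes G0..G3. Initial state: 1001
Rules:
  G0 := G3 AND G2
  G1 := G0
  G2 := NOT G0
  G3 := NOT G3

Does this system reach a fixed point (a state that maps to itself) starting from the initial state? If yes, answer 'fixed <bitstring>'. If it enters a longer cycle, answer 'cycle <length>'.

Step 0: 1001
Step 1: G0=G3&G2=1&0=0 G1=G0=1 G2=NOT G0=NOT 1=0 G3=NOT G3=NOT 1=0 -> 0100
Step 2: G0=G3&G2=0&0=0 G1=G0=0 G2=NOT G0=NOT 0=1 G3=NOT G3=NOT 0=1 -> 0011
Step 3: G0=G3&G2=1&1=1 G1=G0=0 G2=NOT G0=NOT 0=1 G3=NOT G3=NOT 1=0 -> 1010
Step 4: G0=G3&G2=0&1=0 G1=G0=1 G2=NOT G0=NOT 1=0 G3=NOT G3=NOT 0=1 -> 0101
Step 5: G0=G3&G2=1&0=0 G1=G0=0 G2=NOT G0=NOT 0=1 G3=NOT G3=NOT 1=0 -> 0010
Step 6: G0=G3&G2=0&1=0 G1=G0=0 G2=NOT G0=NOT 0=1 G3=NOT G3=NOT 0=1 -> 0011
Cycle of length 4 starting at step 2 -> no fixed point

Answer: cycle 4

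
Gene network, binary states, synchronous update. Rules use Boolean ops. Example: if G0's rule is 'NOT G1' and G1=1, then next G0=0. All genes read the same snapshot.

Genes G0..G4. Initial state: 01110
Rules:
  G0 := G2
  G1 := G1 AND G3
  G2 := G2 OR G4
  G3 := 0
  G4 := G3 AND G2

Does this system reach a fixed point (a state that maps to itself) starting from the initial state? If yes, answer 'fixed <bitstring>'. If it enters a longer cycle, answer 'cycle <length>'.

Answer: fixed 10100

Derivation:
Step 0: 01110
Step 1: G0=G2=1 G1=G1&G3=1&1=1 G2=G2|G4=1|0=1 G3=0(const) G4=G3&G2=1&1=1 -> 11101
Step 2: G0=G2=1 G1=G1&G3=1&0=0 G2=G2|G4=1|1=1 G3=0(const) G4=G3&G2=0&1=0 -> 10100
Step 3: G0=G2=1 G1=G1&G3=0&0=0 G2=G2|G4=1|0=1 G3=0(const) G4=G3&G2=0&1=0 -> 10100
Fixed point reached at step 2: 10100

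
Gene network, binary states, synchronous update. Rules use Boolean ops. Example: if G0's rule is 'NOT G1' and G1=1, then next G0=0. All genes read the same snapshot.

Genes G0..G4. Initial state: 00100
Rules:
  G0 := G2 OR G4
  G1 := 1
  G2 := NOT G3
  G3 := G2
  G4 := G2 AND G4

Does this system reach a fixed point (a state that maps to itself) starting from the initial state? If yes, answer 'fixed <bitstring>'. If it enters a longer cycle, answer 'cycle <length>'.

Step 0: 00100
Step 1: G0=G2|G4=1|0=1 G1=1(const) G2=NOT G3=NOT 0=1 G3=G2=1 G4=G2&G4=1&0=0 -> 11110
Step 2: G0=G2|G4=1|0=1 G1=1(const) G2=NOT G3=NOT 1=0 G3=G2=1 G4=G2&G4=1&0=0 -> 11010
Step 3: G0=G2|G4=0|0=0 G1=1(const) G2=NOT G3=NOT 1=0 G3=G2=0 G4=G2&G4=0&0=0 -> 01000
Step 4: G0=G2|G4=0|0=0 G1=1(const) G2=NOT G3=NOT 0=1 G3=G2=0 G4=G2&G4=0&0=0 -> 01100
Step 5: G0=G2|G4=1|0=1 G1=1(const) G2=NOT G3=NOT 0=1 G3=G2=1 G4=G2&G4=1&0=0 -> 11110
Cycle of length 4 starting at step 1 -> no fixed point

Answer: cycle 4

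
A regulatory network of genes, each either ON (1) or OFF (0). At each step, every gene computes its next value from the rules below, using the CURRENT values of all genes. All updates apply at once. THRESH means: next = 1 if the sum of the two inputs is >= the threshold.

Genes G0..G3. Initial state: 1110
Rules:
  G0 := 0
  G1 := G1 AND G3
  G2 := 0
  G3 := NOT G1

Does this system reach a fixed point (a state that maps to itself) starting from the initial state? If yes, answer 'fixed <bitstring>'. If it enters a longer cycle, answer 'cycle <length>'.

Step 0: 1110
Step 1: G0=0(const) G1=G1&G3=1&0=0 G2=0(const) G3=NOT G1=NOT 1=0 -> 0000
Step 2: G0=0(const) G1=G1&G3=0&0=0 G2=0(const) G3=NOT G1=NOT 0=1 -> 0001
Step 3: G0=0(const) G1=G1&G3=0&1=0 G2=0(const) G3=NOT G1=NOT 0=1 -> 0001
Fixed point reached at step 2: 0001

Answer: fixed 0001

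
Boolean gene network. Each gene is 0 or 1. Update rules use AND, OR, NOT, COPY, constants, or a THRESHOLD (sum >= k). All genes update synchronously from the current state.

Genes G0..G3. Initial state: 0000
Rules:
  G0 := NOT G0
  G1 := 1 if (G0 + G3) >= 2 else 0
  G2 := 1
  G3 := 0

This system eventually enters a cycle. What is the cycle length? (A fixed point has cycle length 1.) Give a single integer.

Step 0: 0000
Step 1: G0=NOT G0=NOT 0=1 G1=(0+0>=2)=0 G2=1(const) G3=0(const) -> 1010
Step 2: G0=NOT G0=NOT 1=0 G1=(1+0>=2)=0 G2=1(const) G3=0(const) -> 0010
Step 3: G0=NOT G0=NOT 0=1 G1=(0+0>=2)=0 G2=1(const) G3=0(const) -> 1010
State from step 3 equals state from step 1 -> cycle length 2

Answer: 2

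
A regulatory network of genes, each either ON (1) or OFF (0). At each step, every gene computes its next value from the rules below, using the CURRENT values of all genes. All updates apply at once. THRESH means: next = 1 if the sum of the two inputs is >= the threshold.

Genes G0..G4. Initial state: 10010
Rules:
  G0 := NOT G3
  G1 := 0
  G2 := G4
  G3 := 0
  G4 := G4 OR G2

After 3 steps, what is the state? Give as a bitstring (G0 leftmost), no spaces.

Step 1: G0=NOT G3=NOT 1=0 G1=0(const) G2=G4=0 G3=0(const) G4=G4|G2=0|0=0 -> 00000
Step 2: G0=NOT G3=NOT 0=1 G1=0(const) G2=G4=0 G3=0(const) G4=G4|G2=0|0=0 -> 10000
Step 3: G0=NOT G3=NOT 0=1 G1=0(const) G2=G4=0 G3=0(const) G4=G4|G2=0|0=0 -> 10000

10000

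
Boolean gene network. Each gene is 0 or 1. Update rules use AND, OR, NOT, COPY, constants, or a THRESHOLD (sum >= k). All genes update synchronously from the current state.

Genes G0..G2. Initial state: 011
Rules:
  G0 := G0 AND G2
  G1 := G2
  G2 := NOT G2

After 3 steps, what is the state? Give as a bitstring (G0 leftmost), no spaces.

Step 1: G0=G0&G2=0&1=0 G1=G2=1 G2=NOT G2=NOT 1=0 -> 010
Step 2: G0=G0&G2=0&0=0 G1=G2=0 G2=NOT G2=NOT 0=1 -> 001
Step 3: G0=G0&G2=0&1=0 G1=G2=1 G2=NOT G2=NOT 1=0 -> 010

010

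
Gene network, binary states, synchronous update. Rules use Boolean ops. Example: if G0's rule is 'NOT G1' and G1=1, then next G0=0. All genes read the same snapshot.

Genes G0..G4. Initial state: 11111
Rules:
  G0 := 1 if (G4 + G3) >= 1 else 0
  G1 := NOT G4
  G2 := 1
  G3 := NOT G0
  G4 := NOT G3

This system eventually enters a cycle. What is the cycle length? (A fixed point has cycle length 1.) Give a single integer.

Answer: 3

Derivation:
Step 0: 11111
Step 1: G0=(1+1>=1)=1 G1=NOT G4=NOT 1=0 G2=1(const) G3=NOT G0=NOT 1=0 G4=NOT G3=NOT 1=0 -> 10100
Step 2: G0=(0+0>=1)=0 G1=NOT G4=NOT 0=1 G2=1(const) G3=NOT G0=NOT 1=0 G4=NOT G3=NOT 0=1 -> 01101
Step 3: G0=(1+0>=1)=1 G1=NOT G4=NOT 1=0 G2=1(const) G3=NOT G0=NOT 0=1 G4=NOT G3=NOT 0=1 -> 10111
Step 4: G0=(1+1>=1)=1 G1=NOT G4=NOT 1=0 G2=1(const) G3=NOT G0=NOT 1=0 G4=NOT G3=NOT 1=0 -> 10100
State from step 4 equals state from step 1 -> cycle length 3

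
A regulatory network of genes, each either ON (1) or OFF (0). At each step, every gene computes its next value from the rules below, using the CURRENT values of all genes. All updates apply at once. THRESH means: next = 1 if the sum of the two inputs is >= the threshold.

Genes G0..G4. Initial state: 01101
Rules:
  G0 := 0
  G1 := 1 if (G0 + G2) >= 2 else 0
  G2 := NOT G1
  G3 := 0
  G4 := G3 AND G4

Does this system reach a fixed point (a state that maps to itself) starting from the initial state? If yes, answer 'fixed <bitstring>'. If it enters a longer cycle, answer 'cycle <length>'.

Step 0: 01101
Step 1: G0=0(const) G1=(0+1>=2)=0 G2=NOT G1=NOT 1=0 G3=0(const) G4=G3&G4=0&1=0 -> 00000
Step 2: G0=0(const) G1=(0+0>=2)=0 G2=NOT G1=NOT 0=1 G3=0(const) G4=G3&G4=0&0=0 -> 00100
Step 3: G0=0(const) G1=(0+1>=2)=0 G2=NOT G1=NOT 0=1 G3=0(const) G4=G3&G4=0&0=0 -> 00100
Fixed point reached at step 2: 00100

Answer: fixed 00100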